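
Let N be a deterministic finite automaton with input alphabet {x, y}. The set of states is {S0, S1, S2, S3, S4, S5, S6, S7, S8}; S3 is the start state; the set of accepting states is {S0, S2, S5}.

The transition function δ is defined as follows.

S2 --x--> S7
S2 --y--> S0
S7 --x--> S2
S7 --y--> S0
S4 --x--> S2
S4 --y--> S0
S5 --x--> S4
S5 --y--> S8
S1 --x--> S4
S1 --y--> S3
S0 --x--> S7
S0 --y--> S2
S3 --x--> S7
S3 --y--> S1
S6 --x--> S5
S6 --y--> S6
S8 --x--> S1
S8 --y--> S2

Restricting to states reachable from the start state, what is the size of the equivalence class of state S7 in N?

2

Reachable states from the start: {S0,S1,S2,S3,S4,S7}. Unreachable: {S5,S6,S8} — drop them.
Start with accepting vs non-accepting: {S0,S2} | {S1,S3,S4,S7}.
Refine {S1,S3,S4,S7} on symbol x: members go to different blocks, giving {S1,S3} and {S4,S7}.
Stable partition: {S0,S2} | {S1,S3} | {S4,S7} — 3 equivalence classes.
The equivalence class containing S7 is {S4,S7}, of size 2.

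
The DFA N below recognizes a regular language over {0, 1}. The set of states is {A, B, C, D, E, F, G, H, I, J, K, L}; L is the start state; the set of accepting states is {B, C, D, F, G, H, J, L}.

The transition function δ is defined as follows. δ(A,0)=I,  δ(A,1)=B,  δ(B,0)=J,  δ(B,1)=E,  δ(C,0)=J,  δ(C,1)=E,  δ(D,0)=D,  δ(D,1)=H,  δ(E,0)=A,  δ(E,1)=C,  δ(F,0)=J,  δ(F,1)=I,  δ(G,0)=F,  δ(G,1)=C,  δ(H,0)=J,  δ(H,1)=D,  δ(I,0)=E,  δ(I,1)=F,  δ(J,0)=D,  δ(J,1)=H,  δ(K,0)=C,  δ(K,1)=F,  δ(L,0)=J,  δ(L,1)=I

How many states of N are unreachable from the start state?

BFS from L reaches {A, B, C, D, E, F, H, I, J, L}; the 2 state(s) G, K are never visited.

2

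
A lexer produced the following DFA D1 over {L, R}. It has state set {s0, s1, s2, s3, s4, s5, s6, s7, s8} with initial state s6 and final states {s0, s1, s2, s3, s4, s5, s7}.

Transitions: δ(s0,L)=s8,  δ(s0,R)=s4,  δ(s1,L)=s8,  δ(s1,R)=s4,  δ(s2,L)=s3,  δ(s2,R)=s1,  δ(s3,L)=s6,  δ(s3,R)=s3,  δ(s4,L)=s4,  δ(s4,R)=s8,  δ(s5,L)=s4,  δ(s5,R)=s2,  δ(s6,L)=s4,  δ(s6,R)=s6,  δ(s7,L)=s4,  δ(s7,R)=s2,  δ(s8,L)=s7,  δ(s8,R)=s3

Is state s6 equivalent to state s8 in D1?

No

First remove the unreachable states {s0,s5}; 7 states remain.
P0 = {s1,s2,s3,s4,s7} | {s6,s8}.
Refine {s1,s2,s3,s4,s7} on symbol L: members go to different blocks, giving {s2,s4,s7} and {s1,s3}.
Split {s2,s4,s7} by δ(·,L) → {s4,s7} and {s2}.
On input R, block {s4,s7} splits into {s4} and {s7}.
Refine {s6,s8} on symbol L: members go to different blocks, giving {s6} and {s8}.
Split {s1,s3} by δ(·,L) → {s1} and {s3}.
The partition is now stable with 7 blocks: {s4} | {s6} | {s1} | {s2} | {s7} | {s8} | {s3}.
s6 and s8 end up in different blocks, so they are distinguishable. For instance, the string 'R' is accepted from only s8.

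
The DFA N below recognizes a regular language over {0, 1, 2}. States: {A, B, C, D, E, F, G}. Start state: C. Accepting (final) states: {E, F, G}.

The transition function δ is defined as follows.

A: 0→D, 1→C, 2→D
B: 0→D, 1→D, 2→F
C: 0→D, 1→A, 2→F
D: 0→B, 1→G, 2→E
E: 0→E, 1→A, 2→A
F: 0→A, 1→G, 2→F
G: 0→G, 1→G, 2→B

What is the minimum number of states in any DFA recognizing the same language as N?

Start with accepting vs non-accepting: {E,F,G} | {A,B,C,D}.
On input 0, block {E,F,G} splits into {E,G} and {F}.
Refine {E,G} on symbol 1: members go to different blocks, giving {E} and {G}.
On input 1, block {A,B,C,D} splits into {A,B,C} and {D}.
Refine {A,B,C} on symbol 1: members go to different blocks, giving {A,C} and {B}.
Split {A,C} by δ(·,2) → {A} and {C}.
No further refinement is possible. Final partition (7 blocks): {E} | {A} | {F} | {G} | {D} | {B} | {C}.

7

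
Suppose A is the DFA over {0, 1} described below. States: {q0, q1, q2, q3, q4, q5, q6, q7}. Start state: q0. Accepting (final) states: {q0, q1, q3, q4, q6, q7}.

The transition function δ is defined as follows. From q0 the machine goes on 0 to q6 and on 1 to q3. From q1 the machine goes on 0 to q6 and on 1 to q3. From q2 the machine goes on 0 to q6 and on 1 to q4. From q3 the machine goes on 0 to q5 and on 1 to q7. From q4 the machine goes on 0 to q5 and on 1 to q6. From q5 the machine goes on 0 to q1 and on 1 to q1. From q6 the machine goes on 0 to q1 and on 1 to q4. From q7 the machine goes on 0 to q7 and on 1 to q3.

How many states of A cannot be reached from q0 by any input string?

1

No path from q0 leads to q2; the other 7 states are all reachable.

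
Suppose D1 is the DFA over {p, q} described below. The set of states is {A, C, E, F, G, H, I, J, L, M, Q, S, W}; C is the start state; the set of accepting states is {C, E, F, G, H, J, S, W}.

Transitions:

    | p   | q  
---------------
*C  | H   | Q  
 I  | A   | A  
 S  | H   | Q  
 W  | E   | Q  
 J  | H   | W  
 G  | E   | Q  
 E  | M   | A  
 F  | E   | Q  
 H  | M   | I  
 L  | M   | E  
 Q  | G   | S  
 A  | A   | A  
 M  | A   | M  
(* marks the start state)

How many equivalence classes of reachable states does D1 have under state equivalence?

States {F,J,L,W} cannot be reached from the start state, so discard them.
Start with accepting vs non-accepting: {C,E,G,H,S} | {A,I,M,Q}.
Split {C,E,G,H,S} by δ(·,p) → {C,G,S} and {E,H}.
On input p, block {A,I,M,Q} splits into {A,I,M} and {Q}.
The partition is now stable with 4 blocks: {C,G,S} | {A,I,M} | {E,H} | {Q}.

4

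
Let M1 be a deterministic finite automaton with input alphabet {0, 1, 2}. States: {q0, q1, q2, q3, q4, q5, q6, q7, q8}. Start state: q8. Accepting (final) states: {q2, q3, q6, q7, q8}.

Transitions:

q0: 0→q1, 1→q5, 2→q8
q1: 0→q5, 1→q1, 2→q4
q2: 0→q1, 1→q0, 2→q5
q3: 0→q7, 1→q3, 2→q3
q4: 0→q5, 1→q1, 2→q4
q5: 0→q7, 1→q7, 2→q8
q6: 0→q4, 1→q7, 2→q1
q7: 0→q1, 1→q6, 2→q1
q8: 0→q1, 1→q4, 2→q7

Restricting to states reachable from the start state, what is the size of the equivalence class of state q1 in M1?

Reachable states from the start: {q1,q4,q5,q6,q7,q8}. Unreachable: {q0,q2,q3} — drop them.
P0 = {q6,q7,q8} | {q1,q4,q5}.
Split {q6,q7,q8} by δ(·,1) → {q6,q7} and {q8}.
Split {q1,q4,q5} by δ(·,0) → {q1,q4} and {q5}.
No further refinement is possible. Final partition (4 blocks): {q6,q7} | {q1,q4} | {q8} | {q5}.
State q1 belongs to the block {q1,q4}, which has 2 states.

2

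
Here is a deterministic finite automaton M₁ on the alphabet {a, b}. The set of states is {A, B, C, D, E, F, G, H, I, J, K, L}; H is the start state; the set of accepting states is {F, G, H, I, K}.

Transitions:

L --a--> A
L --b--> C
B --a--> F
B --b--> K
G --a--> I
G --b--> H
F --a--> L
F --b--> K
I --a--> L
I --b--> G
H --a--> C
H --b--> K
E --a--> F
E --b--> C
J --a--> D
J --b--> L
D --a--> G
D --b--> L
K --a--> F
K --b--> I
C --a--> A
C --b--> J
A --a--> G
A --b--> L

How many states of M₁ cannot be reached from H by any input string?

2

Starting at H and following transitions, the reachable set is {A, C, D, F, G, H, I, J, K, L}. That leaves B, E unreachable — 2 in total.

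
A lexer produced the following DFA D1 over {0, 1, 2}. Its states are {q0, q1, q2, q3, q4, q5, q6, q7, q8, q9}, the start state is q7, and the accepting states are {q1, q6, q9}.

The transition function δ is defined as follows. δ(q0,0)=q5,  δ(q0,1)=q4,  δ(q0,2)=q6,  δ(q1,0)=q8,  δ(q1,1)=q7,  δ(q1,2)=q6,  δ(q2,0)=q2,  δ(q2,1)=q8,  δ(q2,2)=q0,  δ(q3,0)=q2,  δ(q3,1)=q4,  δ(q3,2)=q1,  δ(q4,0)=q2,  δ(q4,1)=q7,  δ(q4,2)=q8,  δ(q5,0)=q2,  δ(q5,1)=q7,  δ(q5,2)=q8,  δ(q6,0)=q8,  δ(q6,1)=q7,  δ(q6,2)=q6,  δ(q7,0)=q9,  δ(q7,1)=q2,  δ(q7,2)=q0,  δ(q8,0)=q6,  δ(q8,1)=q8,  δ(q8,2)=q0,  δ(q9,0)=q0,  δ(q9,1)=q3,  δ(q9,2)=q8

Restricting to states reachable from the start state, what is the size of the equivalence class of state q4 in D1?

2

All states are reachable from the start state.
Start with accepting vs non-accepting: {q1,q6,q9} | {q0,q2,q3,q4,q5,q7,q8}.
Refine {q1,q6,q9} on symbol 2: members go to different blocks, giving {q1,q6} and {q9}.
Refine {q0,q2,q3,q4,q5,q7,q8} on symbol 0: members go to different blocks, giving {q0,q2,q3,q4,q5} and {q7} and {q8}.
On input 1, block {q0,q2,q3,q4,q5} splits into {q0,q3} and {q4,q5} and {q2}.
Split {q0,q3} by δ(·,0) → {q0} and {q3}.
No further refinement is possible. Final partition (8 blocks): {q1,q6} | {q0} | {q9} | {q7} | {q8} | {q4,q5} | {q2} | {q3}.
The equivalence class containing q4 is {q4,q5}, of size 2.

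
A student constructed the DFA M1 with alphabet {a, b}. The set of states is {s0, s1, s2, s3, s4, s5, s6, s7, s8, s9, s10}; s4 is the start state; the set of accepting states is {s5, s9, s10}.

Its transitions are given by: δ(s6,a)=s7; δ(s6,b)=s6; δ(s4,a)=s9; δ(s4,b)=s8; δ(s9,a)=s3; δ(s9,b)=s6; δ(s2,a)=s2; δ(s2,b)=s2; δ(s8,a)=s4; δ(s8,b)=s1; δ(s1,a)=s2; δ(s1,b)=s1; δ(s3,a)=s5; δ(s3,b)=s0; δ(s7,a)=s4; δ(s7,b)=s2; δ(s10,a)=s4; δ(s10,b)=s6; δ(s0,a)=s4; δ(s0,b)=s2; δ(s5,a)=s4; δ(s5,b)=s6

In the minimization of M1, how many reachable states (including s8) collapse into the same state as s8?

Reachable states from the start: {s0,s1,s2,s3,s4,s5,s6,s7,s8,s9}. Unreachable: {s10} — drop them.
Initial partition by acceptance: {s5,s9} | {s0,s1,s2,s3,s4,s6,s7,s8}.
Refine {s0,s1,s2,s3,s4,s6,s7,s8} on symbol a: members go to different blocks, giving {s0,s1,s2,s6,s7,s8} and {s3,s4}.
Split {s0,s1,s2,s6,s7,s8} by δ(·,a) → {s0,s7,s8} and {s1,s2,s6}.
Refine {s1,s2,s6} on symbol a: members go to different blocks, giving {s1,s2} and {s6}.
No further refinement is possible. Final partition (5 blocks): {s5,s9} | {s0,s7,s8} | {s3,s4} | {s1,s2} | {s6}.
State s8 belongs to the block {s0,s7,s8}, which has 3 states.

3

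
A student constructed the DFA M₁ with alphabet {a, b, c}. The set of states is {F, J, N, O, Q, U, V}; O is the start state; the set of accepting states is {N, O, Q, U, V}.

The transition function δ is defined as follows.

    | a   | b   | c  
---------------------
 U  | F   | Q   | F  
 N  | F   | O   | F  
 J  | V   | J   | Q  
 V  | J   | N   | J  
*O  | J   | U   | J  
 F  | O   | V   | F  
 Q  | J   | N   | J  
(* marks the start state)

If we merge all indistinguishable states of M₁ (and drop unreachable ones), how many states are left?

4

Every state is reachable, so we keep all 7.
P0 = {N,O,Q,U,V} | {F,J}.
Split {F,J} by δ(·,b) → {F} and {J}.
Split {N,O,Q,U,V} by δ(·,a) → {O,Q,V} and {N,U}.
The partition is now stable with 4 blocks: {O,Q,V} | {F} | {J} | {N,U}.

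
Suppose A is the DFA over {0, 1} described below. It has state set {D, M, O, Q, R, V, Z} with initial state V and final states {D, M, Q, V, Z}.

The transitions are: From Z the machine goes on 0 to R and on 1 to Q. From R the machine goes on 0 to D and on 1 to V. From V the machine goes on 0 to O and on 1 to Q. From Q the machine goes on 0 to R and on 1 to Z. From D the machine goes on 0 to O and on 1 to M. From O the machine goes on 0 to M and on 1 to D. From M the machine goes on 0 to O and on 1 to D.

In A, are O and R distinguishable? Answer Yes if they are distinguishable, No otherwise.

No

All states are reachable from the start state.
P0 = {D,M,Q,V,Z} | {O,R}.
No further refinement is possible. Final partition (2 blocks): {D,M,Q,V,Z} | {O,R}.
O and R lie in the same block of the stable partition, so they are equivalent — no string distinguishes them.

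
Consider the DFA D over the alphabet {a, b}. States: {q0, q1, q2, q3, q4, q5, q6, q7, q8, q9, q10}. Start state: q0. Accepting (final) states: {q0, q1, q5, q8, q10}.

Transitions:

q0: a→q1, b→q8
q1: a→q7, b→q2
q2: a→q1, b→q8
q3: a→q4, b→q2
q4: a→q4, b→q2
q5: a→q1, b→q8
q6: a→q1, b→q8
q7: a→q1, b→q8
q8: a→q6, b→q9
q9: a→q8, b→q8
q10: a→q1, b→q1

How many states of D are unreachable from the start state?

4

No path from q0 leads to q3, q4, q5, q10; the other 7 states are all reachable.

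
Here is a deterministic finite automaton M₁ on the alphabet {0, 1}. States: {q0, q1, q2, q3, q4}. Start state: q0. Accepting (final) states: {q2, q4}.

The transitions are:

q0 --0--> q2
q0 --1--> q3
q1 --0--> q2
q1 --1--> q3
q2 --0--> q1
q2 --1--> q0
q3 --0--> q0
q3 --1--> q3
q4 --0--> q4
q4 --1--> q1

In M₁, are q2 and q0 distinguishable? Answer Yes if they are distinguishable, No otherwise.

Reachable states from the start: {q0,q1,q2,q3}. Unreachable: {q4} — drop them.
P0 = {q2} | {q0,q1,q3}.
Split {q0,q1,q3} by δ(·,0) → {q0,q1} and {q3}.
Stable partition: {q2} | {q0,q1} | {q3} — 3 equivalence classes.
q2 and q0 end up in different blocks, so they are distinguishable. For instance, the string 'ε' is accepted from only q2.

Yes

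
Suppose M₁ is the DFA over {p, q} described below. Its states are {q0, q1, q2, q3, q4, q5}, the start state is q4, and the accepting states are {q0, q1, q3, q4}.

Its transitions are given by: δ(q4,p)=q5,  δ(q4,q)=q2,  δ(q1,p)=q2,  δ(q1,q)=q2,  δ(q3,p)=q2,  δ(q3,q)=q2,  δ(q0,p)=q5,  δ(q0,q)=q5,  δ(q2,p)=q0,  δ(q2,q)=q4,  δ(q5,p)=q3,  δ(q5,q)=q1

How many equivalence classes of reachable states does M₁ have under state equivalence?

2

Every state is reachable, so we keep all 6.
Initial partition by acceptance: {q0,q1,q3,q4} | {q2,q5}.
The partition is now stable with 2 blocks: {q0,q1,q3,q4} | {q2,q5}.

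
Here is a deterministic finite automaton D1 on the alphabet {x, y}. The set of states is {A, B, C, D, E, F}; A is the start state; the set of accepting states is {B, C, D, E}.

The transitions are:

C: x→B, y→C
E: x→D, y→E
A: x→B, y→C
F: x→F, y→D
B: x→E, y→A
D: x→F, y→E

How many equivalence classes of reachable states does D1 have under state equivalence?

6

Start with accepting vs non-accepting: {B,C,D,E} | {A,F}.
Split {B,C,D,E} by δ(·,x) → {B,C,E} and {D}.
On input x, block {B,C,E} splits into {B,C} and {E}.
On input x, block {B,C} splits into {B} and {C}.
Split {A,F} by δ(·,x) → {A} and {F}.
The partition is now stable with 6 blocks: {B} | {A} | {D} | {E} | {C} | {F}.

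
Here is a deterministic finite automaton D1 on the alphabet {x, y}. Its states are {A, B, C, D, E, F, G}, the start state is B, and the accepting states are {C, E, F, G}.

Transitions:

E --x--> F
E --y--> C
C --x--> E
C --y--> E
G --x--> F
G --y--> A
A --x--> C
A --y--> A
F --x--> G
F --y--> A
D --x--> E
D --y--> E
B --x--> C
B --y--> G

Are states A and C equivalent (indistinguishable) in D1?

States {D} cannot be reached from the start state, so discard them.
P0 = {C,E,F,G} | {A,B}.
On input y, block {C,E,F,G} splits into {C,E} and {F,G}.
Split {C,E} by δ(·,x) → {C} and {E}.
Refine {A,B} on symbol y: members go to different blocks, giving {A} and {B}.
No further refinement is possible. Final partition (5 blocks): {C} | {A} | {F,G} | {E} | {B}.
A and C end up in different blocks, so they are distinguishable. For instance, the string 'ε' is accepted from only C.

No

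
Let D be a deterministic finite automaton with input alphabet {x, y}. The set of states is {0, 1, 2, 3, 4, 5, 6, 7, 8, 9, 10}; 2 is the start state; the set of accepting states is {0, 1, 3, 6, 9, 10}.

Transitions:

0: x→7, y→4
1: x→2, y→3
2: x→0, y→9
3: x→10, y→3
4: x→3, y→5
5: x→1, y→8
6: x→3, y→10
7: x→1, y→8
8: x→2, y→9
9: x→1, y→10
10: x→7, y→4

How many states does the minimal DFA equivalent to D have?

First remove the unreachable states {6}; 10 states remain.
P0 = {0,1,3,9,10} | {2,4,5,7,8}.
On input x, block {0,1,3,9,10} splits into {0,1,10} and {3,9}.
On input y, block {0,1,10} splits into {0,10} and {1}.
Refine {2,4,5,7,8} on symbol x: members go to different blocks, giving {5,7} and {2} and {4} and {8}.
On input x, block {3,9} splits into {3} and {9}.
Stable partition: {0,10} | {5,7} | {3} | {1} | {2} | {4} | {8} | {9} — 8 equivalence classes.

8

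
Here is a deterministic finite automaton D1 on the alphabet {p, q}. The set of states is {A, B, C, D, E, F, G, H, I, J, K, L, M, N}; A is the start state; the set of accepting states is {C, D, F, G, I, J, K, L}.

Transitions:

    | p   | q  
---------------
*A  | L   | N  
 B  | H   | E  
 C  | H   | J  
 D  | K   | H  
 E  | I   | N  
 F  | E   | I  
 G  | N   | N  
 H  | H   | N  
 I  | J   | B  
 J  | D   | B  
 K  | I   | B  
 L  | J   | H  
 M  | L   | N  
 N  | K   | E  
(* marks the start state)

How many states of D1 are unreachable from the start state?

BFS from A reaches {A, B, D, E, H, I, J, K, L, N}; the 4 state(s) C, F, G, M are never visited.

4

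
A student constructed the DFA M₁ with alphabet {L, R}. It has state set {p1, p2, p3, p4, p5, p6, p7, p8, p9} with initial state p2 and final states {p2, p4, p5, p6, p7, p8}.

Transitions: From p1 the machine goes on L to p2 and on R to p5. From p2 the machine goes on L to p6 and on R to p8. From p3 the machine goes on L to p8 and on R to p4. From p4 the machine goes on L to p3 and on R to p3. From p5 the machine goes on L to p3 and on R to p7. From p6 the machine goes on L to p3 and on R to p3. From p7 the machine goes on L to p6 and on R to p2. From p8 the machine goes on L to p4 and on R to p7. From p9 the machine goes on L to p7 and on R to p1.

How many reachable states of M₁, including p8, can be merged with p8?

Reachable states from the start: {p2,p3,p4,p6,p7,p8}. Unreachable: {p1,p5,p9} — drop them.
Initial partition by acceptance: {p2,p4,p6,p7,p8} | {p3}.
On input L, block {p2,p4,p6,p7,p8} splits into {p2,p7,p8} and {p4,p6}.
The partition is now stable with 3 blocks: {p2,p7,p8} | {p3} | {p4,p6}.
The equivalence class containing p8 is {p2,p7,p8}, of size 3.

3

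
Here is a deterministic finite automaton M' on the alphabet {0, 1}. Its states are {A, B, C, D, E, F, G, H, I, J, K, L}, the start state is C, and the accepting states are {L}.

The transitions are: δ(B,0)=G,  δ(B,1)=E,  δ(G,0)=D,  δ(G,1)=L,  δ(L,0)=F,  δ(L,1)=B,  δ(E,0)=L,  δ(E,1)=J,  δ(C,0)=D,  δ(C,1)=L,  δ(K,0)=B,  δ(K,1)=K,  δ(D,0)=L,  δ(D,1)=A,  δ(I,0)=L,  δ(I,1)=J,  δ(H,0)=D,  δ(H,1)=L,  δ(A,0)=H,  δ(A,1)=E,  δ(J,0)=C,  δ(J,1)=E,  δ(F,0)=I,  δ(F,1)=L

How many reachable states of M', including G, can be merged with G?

States {K} cannot be reached from the start state, so discard them.
Initial partition by acceptance: {L} | {A,B,C,D,E,F,G,H,I,J}.
On input 0, block {A,B,C,D,E,F,G,H,I,J} splits into {A,B,C,F,G,H,J} and {D,E,I}.
Refine {A,B,C,F,G,H,J} on symbol 0: members go to different blocks, giving {C,F,G,H} and {A,B,J}.
Stable partition: {L} | {C,F,G,H} | {D,E,I} | {A,B,J} — 4 equivalence classes.
The equivalence class containing G is {C,F,G,H}, of size 4.

4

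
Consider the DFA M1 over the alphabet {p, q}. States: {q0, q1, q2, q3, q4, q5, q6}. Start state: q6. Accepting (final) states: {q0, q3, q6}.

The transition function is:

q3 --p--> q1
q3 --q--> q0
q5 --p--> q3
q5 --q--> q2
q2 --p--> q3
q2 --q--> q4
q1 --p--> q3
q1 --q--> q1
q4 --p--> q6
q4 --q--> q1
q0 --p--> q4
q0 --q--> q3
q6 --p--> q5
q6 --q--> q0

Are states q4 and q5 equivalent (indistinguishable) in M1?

All states are reachable from the start state.
Start with accepting vs non-accepting: {q0,q3,q6} | {q1,q2,q4,q5}.
The partition is now stable with 2 blocks: {q0,q3,q6} | {q1,q2,q4,q5}.
q4 and q5 lie in the same block of the stable partition, so they are equivalent — no string distinguishes them.

Yes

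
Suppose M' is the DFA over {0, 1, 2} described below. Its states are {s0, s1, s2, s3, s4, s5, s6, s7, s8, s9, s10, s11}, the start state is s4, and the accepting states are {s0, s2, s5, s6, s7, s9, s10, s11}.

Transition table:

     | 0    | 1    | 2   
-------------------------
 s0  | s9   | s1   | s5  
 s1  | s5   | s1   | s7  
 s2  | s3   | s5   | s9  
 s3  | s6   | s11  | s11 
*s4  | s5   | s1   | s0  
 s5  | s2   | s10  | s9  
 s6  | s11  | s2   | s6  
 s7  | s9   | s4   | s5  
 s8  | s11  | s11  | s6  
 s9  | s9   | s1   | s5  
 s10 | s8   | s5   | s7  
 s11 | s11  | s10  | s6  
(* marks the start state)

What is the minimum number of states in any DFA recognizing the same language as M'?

6

All states are reachable from the start state.
P0 = {s0,s2,s5,s6,s7,s9,s10,s11} | {s1,s3,s4,s8}.
Split {s0,s2,s5,s6,s7,s9,s10,s11} by δ(·,0) → {s0,s5,s6,s7,s9,s11} and {s2,s10}.
On input 0, block {s0,s5,s6,s7,s9,s11} splits into {s0,s6,s7,s9,s11} and {s5}.
On input 1, block {s0,s6,s7,s9,s11} splits into {s0,s7,s9} and {s6,s11}.
Refine {s1,s3,s4,s8} on symbol 0: members go to different blocks, giving {s1,s4} and {s3,s8}.
Stable partition: {s0,s7,s9} | {s1,s4} | {s2,s10} | {s5} | {s6,s11} | {s3,s8} — 6 equivalence classes.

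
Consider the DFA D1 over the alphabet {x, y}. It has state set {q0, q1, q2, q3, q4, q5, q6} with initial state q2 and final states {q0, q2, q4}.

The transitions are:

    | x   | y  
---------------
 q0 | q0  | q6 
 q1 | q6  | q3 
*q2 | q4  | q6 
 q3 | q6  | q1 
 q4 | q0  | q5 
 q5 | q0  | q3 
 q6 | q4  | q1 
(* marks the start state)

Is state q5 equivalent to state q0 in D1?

Every state is reachable, so we keep all 7.
Start with accepting vs non-accepting: {q0,q2,q4} | {q1,q3,q5,q6}.
Split {q1,q3,q5,q6} by δ(·,x) → {q1,q3} and {q5,q6}.
No further refinement is possible. Final partition (3 blocks): {q0,q2,q4} | {q1,q3} | {q5,q6}.
q5 and q0 end up in different blocks, so they are distinguishable. For instance, the string 'ε' is accepted from only q0.

No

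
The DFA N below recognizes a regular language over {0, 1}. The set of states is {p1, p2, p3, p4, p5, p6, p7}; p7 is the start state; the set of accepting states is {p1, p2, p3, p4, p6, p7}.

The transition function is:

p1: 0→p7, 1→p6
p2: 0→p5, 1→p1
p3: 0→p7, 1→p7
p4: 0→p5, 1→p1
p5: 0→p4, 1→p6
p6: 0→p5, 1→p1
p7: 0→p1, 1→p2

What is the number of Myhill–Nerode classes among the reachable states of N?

3

Reachable states from the start: {p1,p2,p4,p5,p6,p7}. Unreachable: {p3} — drop them.
P0 = {p1,p2,p4,p6,p7} | {p5}.
Split {p1,p2,p4,p6,p7} by δ(·,0) → {p2,p4,p6} and {p1,p7}.
The partition is now stable with 3 blocks: {p2,p4,p6} | {p5} | {p1,p7}.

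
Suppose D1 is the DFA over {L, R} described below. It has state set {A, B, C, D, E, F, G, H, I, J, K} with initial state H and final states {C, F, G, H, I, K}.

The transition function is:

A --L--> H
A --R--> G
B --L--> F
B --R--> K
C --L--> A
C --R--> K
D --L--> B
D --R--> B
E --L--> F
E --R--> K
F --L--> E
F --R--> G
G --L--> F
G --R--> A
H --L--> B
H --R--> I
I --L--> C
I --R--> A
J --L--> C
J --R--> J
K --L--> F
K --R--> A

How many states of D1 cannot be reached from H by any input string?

2

No path from H leads to D, J; the other 9 states are all reachable.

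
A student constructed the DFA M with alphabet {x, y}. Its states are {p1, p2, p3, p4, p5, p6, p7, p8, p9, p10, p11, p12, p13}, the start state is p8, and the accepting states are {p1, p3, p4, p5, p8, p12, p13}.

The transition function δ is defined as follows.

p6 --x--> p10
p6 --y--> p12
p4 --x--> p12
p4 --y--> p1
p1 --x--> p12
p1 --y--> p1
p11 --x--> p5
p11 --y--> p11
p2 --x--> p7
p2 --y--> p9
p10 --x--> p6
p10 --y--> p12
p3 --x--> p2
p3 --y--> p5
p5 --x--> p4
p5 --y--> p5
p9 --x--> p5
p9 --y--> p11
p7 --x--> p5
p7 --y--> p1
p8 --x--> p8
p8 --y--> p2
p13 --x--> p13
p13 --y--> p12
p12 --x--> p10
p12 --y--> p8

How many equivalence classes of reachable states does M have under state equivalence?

States {p3,p13} cannot be reached from the start state, so discard them.
Initial partition by acceptance: {p1,p4,p5,p8,p12} | {p2,p6,p7,p9,p10,p11}.
Split {p1,p4,p5,p8,p12} by δ(·,x) → {p1,p4,p5,p8} and {p12}.
Split {p1,p4,p5,p8} by δ(·,x) → {p1,p4} and {p5,p8}.
Refine {p2,p6,p7,p9,p10,p11} on symbol x: members go to different blocks, giving {p2,p6,p10} and {p7,p9,p11}.
Refine {p2,p6,p10} on symbol x: members go to different blocks, giving {p6,p10} and {p2}.
Refine {p5,p8} on symbol x: members go to different blocks, giving {p5} and {p8}.
Refine {p7,p9,p11} on symbol y: members go to different blocks, giving {p9,p11} and {p7}.
No further refinement is possible. Final partition (8 blocks): {p1,p4} | {p6,p10} | {p12} | {p5} | {p9,p11} | {p2} | {p8} | {p7}.

8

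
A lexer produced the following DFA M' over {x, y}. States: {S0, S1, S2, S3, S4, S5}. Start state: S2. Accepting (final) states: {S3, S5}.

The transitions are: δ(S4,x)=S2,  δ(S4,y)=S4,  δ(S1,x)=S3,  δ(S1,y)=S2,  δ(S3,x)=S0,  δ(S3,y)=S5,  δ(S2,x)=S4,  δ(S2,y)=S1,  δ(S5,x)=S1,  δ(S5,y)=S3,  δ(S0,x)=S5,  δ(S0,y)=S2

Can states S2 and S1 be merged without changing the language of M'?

No

P0 = {S3,S5} | {S0,S1,S2,S4}.
On input x, block {S0,S1,S2,S4} splits into {S0,S1} and {S2,S4}.
On input y, block {S2,S4} splits into {S2} and {S4}.
Stable partition: {S3,S5} | {S0,S1} | {S2} | {S4} — 4 equivalence classes.
S2 and S1 end up in different blocks, so they are distinguishable. For instance, the string 'x' is accepted from only S1.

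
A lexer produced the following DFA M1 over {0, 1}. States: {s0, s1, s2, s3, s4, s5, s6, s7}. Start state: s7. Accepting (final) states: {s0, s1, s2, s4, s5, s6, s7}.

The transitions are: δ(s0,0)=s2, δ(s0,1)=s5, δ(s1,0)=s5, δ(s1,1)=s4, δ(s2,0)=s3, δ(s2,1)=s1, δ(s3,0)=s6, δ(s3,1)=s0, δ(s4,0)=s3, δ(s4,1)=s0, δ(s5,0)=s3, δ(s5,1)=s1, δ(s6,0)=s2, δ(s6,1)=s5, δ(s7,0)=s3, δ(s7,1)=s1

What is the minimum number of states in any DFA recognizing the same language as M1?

All states are reachable from the start state.
P0 = {s0,s1,s2,s4,s5,s6,s7} | {s3}.
Split {s0,s1,s2,s4,s5,s6,s7} by δ(·,0) → {s2,s4,s5,s7} and {s0,s1,s6}.
Stable partition: {s2,s4,s5,s7} | {s3} | {s0,s1,s6} — 3 equivalence classes.

3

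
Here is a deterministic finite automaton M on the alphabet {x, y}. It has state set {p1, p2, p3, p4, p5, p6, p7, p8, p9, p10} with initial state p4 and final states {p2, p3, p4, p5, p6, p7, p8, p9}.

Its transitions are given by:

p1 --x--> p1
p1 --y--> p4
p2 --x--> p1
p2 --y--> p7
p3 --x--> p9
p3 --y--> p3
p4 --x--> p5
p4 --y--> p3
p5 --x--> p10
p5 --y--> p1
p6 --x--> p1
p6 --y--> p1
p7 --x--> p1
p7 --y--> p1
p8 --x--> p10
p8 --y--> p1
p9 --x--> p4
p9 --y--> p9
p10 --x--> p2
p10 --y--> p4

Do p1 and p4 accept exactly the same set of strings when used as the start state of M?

Reachable states from the start: {p1,p2,p3,p4,p5,p7,p9,p10}. Unreachable: {p6,p8} — drop them.
Start with accepting vs non-accepting: {p2,p3,p4,p5,p7,p9} | {p1,p10}.
Split {p2,p3,p4,p5,p7,p9} by δ(·,x) → {p2,p5,p7} and {p3,p4,p9}.
Split {p2,p5,p7} by δ(·,y) → {p5,p7} and {p2}.
Refine {p1,p10} on symbol x: members go to different blocks, giving {p1} and {p10}.
Split {p5,p7} by δ(·,x) → {p5} and {p7}.
Refine {p3,p4,p9} on symbol x: members go to different blocks, giving {p3,p9} and {p4}.
Split {p3,p9} by δ(·,x) → {p3} and {p9}.
The partition is now stable with 8 blocks: {p5} | {p1} | {p3} | {p2} | {p10} | {p7} | {p4} | {p9}.
p1 and p4 end up in different blocks, so they are distinguishable. For instance, the string 'ε' is accepted from only p4.

No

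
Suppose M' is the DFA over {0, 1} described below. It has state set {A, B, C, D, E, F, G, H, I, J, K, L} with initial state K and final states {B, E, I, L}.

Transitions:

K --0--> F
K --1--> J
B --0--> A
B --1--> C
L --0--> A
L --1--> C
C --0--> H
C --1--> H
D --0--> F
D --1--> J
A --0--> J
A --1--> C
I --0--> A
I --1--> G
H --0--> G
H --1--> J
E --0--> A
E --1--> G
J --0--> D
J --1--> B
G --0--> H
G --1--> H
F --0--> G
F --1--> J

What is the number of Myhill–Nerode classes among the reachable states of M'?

Reachable states from the start: {A,B,C,D,F,G,H,J,K}. Unreachable: {E,I,L} — drop them.
P0 = {B} | {A,C,D,F,G,H,J,K}.
Refine {A,C,D,F,G,H,J,K} on symbol 1: members go to different blocks, giving {A,C,D,F,G,H,K} and {J}.
Refine {A,C,D,F,G,H,K} on symbol 0: members go to different blocks, giving {C,D,F,G,H,K} and {A}.
On input 1, block {C,D,F,G,H,K} splits into {D,F,H,K} and {C,G}.
Split {D,F,H,K} by δ(·,0) → {D,K} and {F,H}.
The partition is now stable with 6 blocks: {B} | {D,K} | {J} | {A} | {C,G} | {F,H}.

6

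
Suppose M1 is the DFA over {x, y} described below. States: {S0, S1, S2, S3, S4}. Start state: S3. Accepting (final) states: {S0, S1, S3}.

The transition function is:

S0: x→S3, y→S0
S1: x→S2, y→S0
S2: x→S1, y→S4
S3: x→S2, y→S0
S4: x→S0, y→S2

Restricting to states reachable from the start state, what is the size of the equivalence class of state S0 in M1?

P0 = {S0,S1,S3} | {S2,S4}.
Split {S0,S1,S3} by δ(·,x) → {S1,S3} and {S0}.
Split {S2,S4} by δ(·,x) → {S2} and {S4}.
The partition is now stable with 4 blocks: {S1,S3} | {S2} | {S0} | {S4}.
State S0 belongs to the block {S0}, which has 1 states.

1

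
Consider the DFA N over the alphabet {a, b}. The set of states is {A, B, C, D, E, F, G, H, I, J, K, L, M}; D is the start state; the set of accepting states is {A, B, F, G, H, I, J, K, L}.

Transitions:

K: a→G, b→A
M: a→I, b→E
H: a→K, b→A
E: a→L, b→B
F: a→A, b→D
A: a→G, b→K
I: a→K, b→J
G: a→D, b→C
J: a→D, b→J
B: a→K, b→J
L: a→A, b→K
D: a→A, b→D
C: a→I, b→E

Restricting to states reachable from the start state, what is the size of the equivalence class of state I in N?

States {F,H,M} cannot be reached from the start state, so discard them.
Initial partition by acceptance: {A,B,G,I,J,K,L} | {C,D,E}.
Split {A,B,G,I,J,K,L} by δ(·,a) → {A,B,I,K,L} and {G,J}.
Split {A,B,I,K,L} by δ(·,a) → {B,I,L} and {A,K}.
Refine {B,I,L} on symbol b: members go to different blocks, giving {B,I} and {L}.
Split {C,D,E} by δ(·,a) → {C} and {D} and {E}.
Refine {G,J} on symbol b: members go to different blocks, giving {G} and {J}.
No further refinement is possible. Final partition (8 blocks): {B,I} | {C} | {G} | {A,K} | {L} | {D} | {E} | {J}.
The equivalence class containing I is {B,I}, of size 2.

2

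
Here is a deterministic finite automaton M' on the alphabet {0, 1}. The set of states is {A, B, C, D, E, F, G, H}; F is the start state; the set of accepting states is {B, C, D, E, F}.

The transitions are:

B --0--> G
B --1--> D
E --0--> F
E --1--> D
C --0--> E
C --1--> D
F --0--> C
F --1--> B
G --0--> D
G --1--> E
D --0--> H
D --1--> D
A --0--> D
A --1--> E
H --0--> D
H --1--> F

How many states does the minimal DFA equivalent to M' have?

First remove the unreachable states {A}; 7 states remain.
P0 = {B,C,D,E,F} | {G,H}.
On input 0, block {B,C,D,E,F} splits into {C,E,F} and {B,D}.
Stable partition: {C,E,F} | {G,H} | {B,D} — 3 equivalence classes.

3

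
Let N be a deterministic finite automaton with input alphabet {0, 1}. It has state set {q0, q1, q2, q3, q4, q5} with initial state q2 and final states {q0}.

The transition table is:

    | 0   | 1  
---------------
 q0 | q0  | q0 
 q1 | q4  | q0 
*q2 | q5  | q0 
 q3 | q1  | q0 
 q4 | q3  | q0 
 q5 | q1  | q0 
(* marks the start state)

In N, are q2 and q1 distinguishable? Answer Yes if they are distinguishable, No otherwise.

No

Every state is reachable, so we keep all 6.
P0 = {q0} | {q1,q2,q3,q4,q5}.
Stable partition: {q0} | {q1,q2,q3,q4,q5} — 2 equivalence classes.
q2 and q1 lie in the same block of the stable partition, so they are equivalent — no string distinguishes them.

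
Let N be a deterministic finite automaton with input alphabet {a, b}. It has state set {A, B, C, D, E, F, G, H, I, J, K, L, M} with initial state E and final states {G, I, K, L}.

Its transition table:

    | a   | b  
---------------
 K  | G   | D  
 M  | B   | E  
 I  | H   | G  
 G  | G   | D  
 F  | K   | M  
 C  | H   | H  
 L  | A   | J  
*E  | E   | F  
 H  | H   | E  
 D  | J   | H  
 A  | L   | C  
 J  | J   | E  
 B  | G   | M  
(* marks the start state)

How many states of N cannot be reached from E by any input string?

4

Starting at E and following transitions, the reachable set is {B, D, E, F, G, H, J, K, M}. That leaves A, C, I, L unreachable — 4 in total.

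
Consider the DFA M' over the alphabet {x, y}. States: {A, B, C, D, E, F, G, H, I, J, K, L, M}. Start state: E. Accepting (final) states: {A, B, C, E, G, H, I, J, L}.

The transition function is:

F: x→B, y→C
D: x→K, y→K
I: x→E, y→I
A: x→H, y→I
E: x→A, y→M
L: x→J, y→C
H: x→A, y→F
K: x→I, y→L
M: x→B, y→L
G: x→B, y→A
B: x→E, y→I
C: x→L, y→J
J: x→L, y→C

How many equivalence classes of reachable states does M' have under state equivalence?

States {D,G,K} cannot be reached from the start state, so discard them.
P0 = {A,B,C,E,H,I,J,L} | {F,M}.
On input y, block {A,B,C,E,H,I,J,L} splits into {A,B,C,I,J,L} and {E,H}.
Refine {A,B,C,I,J,L} on symbol x: members go to different blocks, giving {A,B,I} and {C,J,L}.
Stable partition: {A,B,I} | {F,M} | {E,H} | {C,J,L} — 4 equivalence classes.

4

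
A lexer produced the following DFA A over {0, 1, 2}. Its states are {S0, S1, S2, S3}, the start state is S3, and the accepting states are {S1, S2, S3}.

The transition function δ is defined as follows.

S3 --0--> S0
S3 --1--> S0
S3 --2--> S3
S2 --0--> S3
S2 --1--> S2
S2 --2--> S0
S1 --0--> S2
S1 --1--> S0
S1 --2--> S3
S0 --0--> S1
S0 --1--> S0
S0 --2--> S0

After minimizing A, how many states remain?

P0 = {S1,S2,S3} | {S0}.
On input 0, block {S1,S2,S3} splits into {S1,S2} and {S3}.
Refine {S1,S2} on symbol 0: members go to different blocks, giving {S1} and {S2}.
The partition is now stable with 4 blocks: {S1} | {S0} | {S3} | {S2}.

4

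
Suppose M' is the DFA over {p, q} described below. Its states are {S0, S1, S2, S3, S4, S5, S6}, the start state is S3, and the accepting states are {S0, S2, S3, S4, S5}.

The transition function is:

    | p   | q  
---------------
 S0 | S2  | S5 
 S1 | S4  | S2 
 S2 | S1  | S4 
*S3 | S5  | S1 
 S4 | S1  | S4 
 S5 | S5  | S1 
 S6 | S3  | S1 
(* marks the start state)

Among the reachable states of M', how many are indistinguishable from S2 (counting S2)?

2

States {S0,S6} cannot be reached from the start state, so discard them.
Start with accepting vs non-accepting: {S2,S3,S4,S5} | {S1}.
Split {S2,S3,S4,S5} by δ(·,p) → {S2,S4} and {S3,S5}.
Stable partition: {S2,S4} | {S1} | {S3,S5} — 3 equivalence classes.
The equivalence class containing S2 is {S2,S4}, of size 2.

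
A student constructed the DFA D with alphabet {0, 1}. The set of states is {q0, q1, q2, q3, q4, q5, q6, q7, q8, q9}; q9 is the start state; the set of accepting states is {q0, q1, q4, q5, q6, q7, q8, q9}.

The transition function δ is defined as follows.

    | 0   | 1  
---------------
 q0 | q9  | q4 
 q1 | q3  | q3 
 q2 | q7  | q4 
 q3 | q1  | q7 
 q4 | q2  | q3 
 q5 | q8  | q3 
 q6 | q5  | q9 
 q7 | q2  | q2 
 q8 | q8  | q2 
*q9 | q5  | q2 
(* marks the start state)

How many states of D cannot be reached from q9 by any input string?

2

BFS from q9 reaches {q1, q2, q3, q4, q5, q7, q8, q9}; the 2 state(s) q0, q6 are never visited.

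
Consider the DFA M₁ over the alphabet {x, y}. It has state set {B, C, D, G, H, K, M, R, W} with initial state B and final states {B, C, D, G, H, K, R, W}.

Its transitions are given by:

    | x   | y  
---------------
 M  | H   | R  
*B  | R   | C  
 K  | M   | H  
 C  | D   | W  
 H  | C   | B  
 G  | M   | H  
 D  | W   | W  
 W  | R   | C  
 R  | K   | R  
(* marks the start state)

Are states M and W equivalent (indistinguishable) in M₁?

No

First remove the unreachable states {G}; 8 states remain.
Initial partition by acceptance: {B,C,D,H,K,R,W} | {M}.
Refine {B,C,D,H,K,R,W} on symbol x: members go to different blocks, giving {B,C,D,H,R,W} and {K}.
Refine {B,C,D,H,R,W} on symbol x: members go to different blocks, giving {B,C,D,H,W} and {R}.
On input x, block {B,C,D,H,W} splits into {C,D,H} and {B,W}.
Split {C,D,H} by δ(·,x) → {C,H} and {D}.
Split {C,H} by δ(·,x) → {C} and {H}.
The partition is now stable with 7 blocks: {C} | {M} | {K} | {R} | {B,W} | {D} | {H}.
M and W end up in different blocks, so they are distinguishable. For instance, the string 'ε' is accepted from only W.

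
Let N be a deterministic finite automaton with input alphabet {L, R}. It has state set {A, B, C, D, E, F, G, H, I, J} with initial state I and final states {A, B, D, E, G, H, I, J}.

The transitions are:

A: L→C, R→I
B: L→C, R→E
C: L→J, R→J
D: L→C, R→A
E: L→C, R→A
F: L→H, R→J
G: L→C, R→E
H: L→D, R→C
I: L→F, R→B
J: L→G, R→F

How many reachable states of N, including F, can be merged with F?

2

Start with accepting vs non-accepting: {A,B,D,E,G,H,I,J} | {C,F}.
On input L, block {A,B,D,E,G,H,I,J} splits into {A,B,D,E,G,I} and {H,J}.
The partition is now stable with 3 blocks: {A,B,D,E,G,I} | {C,F} | {H,J}.
The equivalence class containing F is {C,F}, of size 2.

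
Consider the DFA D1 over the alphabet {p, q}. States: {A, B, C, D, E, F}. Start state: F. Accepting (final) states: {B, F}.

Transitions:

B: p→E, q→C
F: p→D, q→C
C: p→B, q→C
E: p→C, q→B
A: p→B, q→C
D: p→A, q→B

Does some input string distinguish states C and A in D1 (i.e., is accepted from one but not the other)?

No

Every state is reachable, so we keep all 6.
P0 = {B,F} | {A,C,D,E}.
On input p, block {A,C,D,E} splits into {A,C} and {D,E}.
Stable partition: {B,F} | {A,C} | {D,E} — 3 equivalence classes.
C and A lie in the same block of the stable partition, so they are equivalent — no string distinguishes them.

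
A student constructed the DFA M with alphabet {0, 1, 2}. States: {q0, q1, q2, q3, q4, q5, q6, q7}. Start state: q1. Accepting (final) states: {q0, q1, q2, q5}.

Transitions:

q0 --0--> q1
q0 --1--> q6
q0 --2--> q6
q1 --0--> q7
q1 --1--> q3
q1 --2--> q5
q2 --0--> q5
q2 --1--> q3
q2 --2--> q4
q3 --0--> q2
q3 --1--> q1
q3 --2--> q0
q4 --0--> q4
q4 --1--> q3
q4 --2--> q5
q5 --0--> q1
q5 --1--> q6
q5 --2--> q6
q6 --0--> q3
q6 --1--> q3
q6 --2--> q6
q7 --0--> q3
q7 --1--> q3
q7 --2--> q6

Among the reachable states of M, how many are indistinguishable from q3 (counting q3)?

1

All states are reachable from the start state.
P0 = {q0,q1,q2,q5} | {q3,q4,q6,q7}.
Refine {q0,q1,q2,q5} on symbol 0: members go to different blocks, giving {q0,q2,q5} and {q1}.
On input 0, block {q0,q2,q5} splits into {q0,q5} and {q2}.
Split {q3,q4,q6,q7} by δ(·,0) → {q4,q6,q7} and {q3}.
Split {q4,q6,q7} by δ(·,0) → {q6,q7} and {q4}.
No further refinement is possible. Final partition (6 blocks): {q0,q5} | {q6,q7} | {q1} | {q2} | {q3} | {q4}.
State q3 belongs to the block {q3}, which has 1 states.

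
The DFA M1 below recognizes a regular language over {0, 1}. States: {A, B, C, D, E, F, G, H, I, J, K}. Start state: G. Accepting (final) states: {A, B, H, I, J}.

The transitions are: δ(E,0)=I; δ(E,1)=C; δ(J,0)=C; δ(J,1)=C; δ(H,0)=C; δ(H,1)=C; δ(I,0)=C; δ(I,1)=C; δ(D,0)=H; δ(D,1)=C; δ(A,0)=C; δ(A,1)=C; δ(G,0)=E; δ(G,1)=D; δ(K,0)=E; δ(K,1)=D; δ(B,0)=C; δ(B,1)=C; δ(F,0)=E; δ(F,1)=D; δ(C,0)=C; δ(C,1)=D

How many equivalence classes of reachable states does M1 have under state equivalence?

4

Reachable states from the start: {C,D,E,G,H,I}. Unreachable: {A,B,F,J,K} — drop them.
P0 = {H,I} | {C,D,E,G}.
Split {C,D,E,G} by δ(·,0) → {C,G} and {D,E}.
Split {C,G} by δ(·,0) → {C} and {G}.
The partition is now stable with 4 blocks: {H,I} | {C} | {D,E} | {G}.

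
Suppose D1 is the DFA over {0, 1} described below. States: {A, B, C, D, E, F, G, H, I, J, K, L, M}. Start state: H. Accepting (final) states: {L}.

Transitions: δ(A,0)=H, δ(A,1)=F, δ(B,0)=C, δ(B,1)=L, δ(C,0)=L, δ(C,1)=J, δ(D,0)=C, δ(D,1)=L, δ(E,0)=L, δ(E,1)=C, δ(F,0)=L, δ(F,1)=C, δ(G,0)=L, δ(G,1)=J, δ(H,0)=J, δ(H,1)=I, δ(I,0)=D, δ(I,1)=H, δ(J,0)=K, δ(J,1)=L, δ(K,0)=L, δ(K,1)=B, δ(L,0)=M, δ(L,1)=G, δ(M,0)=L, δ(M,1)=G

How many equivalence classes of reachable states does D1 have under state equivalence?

Reachable states from the start: {B,C,D,G,H,I,J,K,L,M}. Unreachable: {A,E,F} — drop them.
Start with accepting vs non-accepting: {L} | {B,C,D,G,H,I,J,K,M}.
On input 0, block {B,C,D,G,H,I,J,K,M} splits into {B,D,H,I,J} and {C,G,K,M}.
Split {B,D,H,I,J} by δ(·,0) → {B,D,J} and {H,I}.
Split {C,G,K,M} by δ(·,1) → {C,G,K} and {M}.
The partition is now stable with 5 blocks: {L} | {B,D,J} | {C,G,K} | {H,I} | {M}.

5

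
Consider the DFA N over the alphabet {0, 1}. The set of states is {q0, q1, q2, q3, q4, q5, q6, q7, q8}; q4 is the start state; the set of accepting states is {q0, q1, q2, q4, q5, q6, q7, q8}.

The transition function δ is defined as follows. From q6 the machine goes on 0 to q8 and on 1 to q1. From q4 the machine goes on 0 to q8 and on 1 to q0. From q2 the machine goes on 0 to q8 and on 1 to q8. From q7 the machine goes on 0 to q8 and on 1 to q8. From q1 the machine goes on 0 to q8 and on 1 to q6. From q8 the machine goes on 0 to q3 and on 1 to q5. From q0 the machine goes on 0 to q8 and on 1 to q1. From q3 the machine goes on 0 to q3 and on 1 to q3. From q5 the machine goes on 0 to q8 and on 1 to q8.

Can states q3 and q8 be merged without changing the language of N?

States {q2,q7} cannot be reached from the start state, so discard them.
Start with accepting vs non-accepting: {q0,q1,q4,q5,q6,q8} | {q3}.
Split {q0,q1,q4,q5,q6,q8} by δ(·,0) → {q0,q1,q4,q5,q6} and {q8}.
Refine {q0,q1,q4,q5,q6} on symbol 1: members go to different blocks, giving {q0,q1,q4,q6} and {q5}.
Stable partition: {q0,q1,q4,q6} | {q3} | {q8} | {q5} — 4 equivalence classes.
q3 and q8 end up in different blocks, so they are distinguishable. For instance, the string 'ε' is accepted from only q8.

No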